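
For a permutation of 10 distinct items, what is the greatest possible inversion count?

45 inversions

A reversed (strictly descending) arrangement makes every pair an inversion, giving C(10, 2) inversions.
C(10, 2) = 10·9/2 = 45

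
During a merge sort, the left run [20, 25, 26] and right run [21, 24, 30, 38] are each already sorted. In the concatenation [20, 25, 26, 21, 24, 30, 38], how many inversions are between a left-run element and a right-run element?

4 cross-inversions

For each element r of the right run, count left-run elements greater than r:
r = 21: 25, 26 → 2
r = 24: 25, 26 → 2
r = 30: none → 0
r = 38: none → 0
Cross-inversions: 2 + 2 + 0 + 0 = 4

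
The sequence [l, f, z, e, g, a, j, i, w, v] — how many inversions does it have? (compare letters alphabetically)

19

Count, for each position, how many later elements it exceeds:
l: 6
f: 2
z: 7
e: 1
g: 1
a: 0
j: 1
i: 0
w: 1
v: 0
Sum: 6 + 2 + 7 + 1 + 1 + 0 + 1 + 0 + 1 + 0 = 19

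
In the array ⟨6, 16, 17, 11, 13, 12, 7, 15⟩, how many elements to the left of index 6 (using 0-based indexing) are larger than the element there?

5 such elements

The element at index 6 is 7.
Elements before it: 6, 16, 17, 11, 13, 12
Those larger than 7: 16, 17, 11, 13, 12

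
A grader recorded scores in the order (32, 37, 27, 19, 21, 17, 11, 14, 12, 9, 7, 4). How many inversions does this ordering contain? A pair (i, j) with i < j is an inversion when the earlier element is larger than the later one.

For each element, count later entries that are smaller:
32 → 27, 19, 21, 17, 11, 14, 12, 9, 7, 4 → 10
37 → 27, 19, 21, 17, 11, 14, 12, 9, 7, 4 → 10
27 → 19, 21, 17, 11, 14, 12, 9, 7, 4 → 9
19 → 17, 11, 14, 12, 9, 7, 4 → 7
21 → 17, 11, 14, 12, 9, 7, 4 → 7
17 → 11, 14, 12, 9, 7, 4 → 6
11 → 9, 7, 4 → 3
14 → 12, 9, 7, 4 → 4
12 → 9, 7, 4 → 3
9 → 7, 4 → 2
7 → 4 → 1
4 → none → 0
Sum: 10 + 10 + 9 + 7 + 7 + 6 + 3 + 4 + 3 + 2 + 1 + 0 = 62

62 inversions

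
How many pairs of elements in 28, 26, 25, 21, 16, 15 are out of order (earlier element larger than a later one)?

For each element, count later entries that are smaller:
28 → 26, 25, 21, 16, 15 → 5
26 → 25, 21, 16, 15 → 4
25 → 21, 16, 15 → 3
21 → 16, 15 → 2
16 → 15 → 1
15 → none → 0
Sum: 5 + 4 + 3 + 2 + 1 + 0 = 15

15 out-of-order pairs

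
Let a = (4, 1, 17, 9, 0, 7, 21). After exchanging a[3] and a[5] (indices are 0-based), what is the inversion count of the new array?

Positions 3 and 5 hold 9 and 7; after swapping, the array is [4, 1, 17, 7, 0, 9, 21].
Element-by-element contributions:
4 → 1, 0 → 2
1 → 0 → 1
17 → 7, 0, 9 → 3
7 → 0 → 1
0 → none → 0
9 → none → 0
21 → none → 0
Sum: 2 + 1 + 3 + 1 + 0 + 0 + 0 = 7

7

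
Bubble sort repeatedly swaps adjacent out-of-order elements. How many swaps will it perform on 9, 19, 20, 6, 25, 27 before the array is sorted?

3

Minimum adjacent swaps = number of inversions (each swap of adjacent out-of-order elements removes one inversion and no swap can remove more).
Count inversions — for each element, later elements that are smaller:
9: 6 → 1
19: 6 → 1
20: 6 → 1
6: none → 0
25: none → 0
27: none → 0
Total inversions: 1 + 1 + 1 + 0 + 0 + 0 = 3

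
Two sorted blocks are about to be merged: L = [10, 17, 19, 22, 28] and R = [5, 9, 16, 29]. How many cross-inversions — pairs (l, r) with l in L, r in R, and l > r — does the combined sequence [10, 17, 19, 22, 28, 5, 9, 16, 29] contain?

For each element r of the right run, count left-run elements greater than r:
r = 5: 10, 17, 19, 22, 28 → 5
r = 9: 10, 17, 19, 22, 28 → 5
r = 16: 17, 19, 22, 28 → 4
r = 29: none → 0
Cross-inversions: 5 + 5 + 4 + 0 = 14

14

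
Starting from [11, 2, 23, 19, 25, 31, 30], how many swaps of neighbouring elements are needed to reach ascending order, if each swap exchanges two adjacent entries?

3 adjacent swaps

Minimum adjacent swaps = number of inversions (each swap of adjacent out-of-order elements removes one inversion and no swap can remove more).
Count inversions — for each element, later elements that are smaller:
11: 2 → 1
2: none → 0
23: 19 → 1
19: none → 0
25: none → 0
31: 30 → 1
30: none → 0
Total inversions: 1 + 0 + 1 + 0 + 0 + 1 + 0 = 3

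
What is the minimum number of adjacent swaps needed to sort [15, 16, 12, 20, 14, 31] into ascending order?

Minimum adjacent swaps = number of inversions (each swap of adjacent out-of-order elements removes one inversion and no swap can remove more).
Count inversions — for each element, later elements that are smaller:
15: 12, 14 → 2
16: 12, 14 → 2
12: none → 0
20: 14 → 1
14: none → 0
31: none → 0
Total inversions: 2 + 2 + 0 + 1 + 0 + 0 = 5

5 swaps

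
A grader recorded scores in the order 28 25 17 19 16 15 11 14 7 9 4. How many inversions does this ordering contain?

52

Count, for each position, how many later elements it exceeds:
28 → 25, 17, 19, 16, 15, 11, 14, 7, 9, 4 → 10
25 → 17, 19, 16, 15, 11, 14, 7, 9, 4 → 9
17 → 16, 15, 11, 14, 7, 9, 4 → 7
19 → 16, 15, 11, 14, 7, 9, 4 → 7
16 → 15, 11, 14, 7, 9, 4 → 6
15 → 11, 14, 7, 9, 4 → 5
11 → 7, 9, 4 → 3
14 → 7, 9, 4 → 3
7 → 4 → 1
9 → 4 → 1
4 → none → 0
Sum: 10 + 9 + 7 + 7 + 6 + 5 + 3 + 3 + 1 + 1 + 0 = 52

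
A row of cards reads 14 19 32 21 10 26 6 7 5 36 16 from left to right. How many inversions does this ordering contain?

31

Element-by-element contributions:
14: 4
19: 5
32: 7
21: 5
10: 3
26: 4
6: 1
7: 1
5: 0
36: 1
16: 0
Sum: 4 + 5 + 7 + 5 + 3 + 4 + 1 + 1 + 0 + 1 + 0 = 31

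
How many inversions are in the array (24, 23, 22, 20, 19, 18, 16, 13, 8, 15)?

Count, for each position, how many later elements it exceeds:
24 → 23, 22, 20, 19, 18, 16, 13, 8, 15 → 9
23 → 22, 20, 19, 18, 16, 13, 8, 15 → 8
22 → 20, 19, 18, 16, 13, 8, 15 → 7
20 → 19, 18, 16, 13, 8, 15 → 6
19 → 18, 16, 13, 8, 15 → 5
18 → 16, 13, 8, 15 → 4
16 → 13, 8, 15 → 3
13 → 8 → 1
8 → none → 0
15 → none → 0
Sum: 9 + 8 + 7 + 6 + 5 + 4 + 3 + 1 + 0 + 0 = 43

43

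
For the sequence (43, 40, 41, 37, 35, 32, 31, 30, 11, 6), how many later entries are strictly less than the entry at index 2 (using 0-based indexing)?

The element at index 2 is 41.
Elements after it: 37, 35, 32, 31, 30, 11, 6
Those smaller than 41: 37, 35, 32, 31, 30, 11, 6

7 such elements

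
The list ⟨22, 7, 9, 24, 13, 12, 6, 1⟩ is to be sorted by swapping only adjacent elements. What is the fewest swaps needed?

Each adjacent swap fixes exactly one inversion, so the minimum swap count equals the number of inversions.
Count inversions — for each element, later elements that are smaller:
22: 7, 9, 13, 12, 6, 1 → 6
7: 6, 1 → 2
9: 6, 1 → 2
24: 13, 12, 6, 1 → 4
13: 12, 6, 1 → 3
12: 6, 1 → 2
6: 1 → 1
1: none → 0
Total inversions: 6 + 2 + 2 + 4 + 3 + 2 + 1 + 0 = 20

20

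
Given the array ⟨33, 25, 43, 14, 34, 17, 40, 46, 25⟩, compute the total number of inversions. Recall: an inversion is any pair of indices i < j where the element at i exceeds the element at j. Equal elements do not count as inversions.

Inversions: 15

Element-by-element contributions:
33: 4
25: 2
43: 5
14: 0
34: 2
17: 0
40: 1
46: 1
25: 0
Sum: 4 + 2 + 5 + 0 + 2 + 0 + 1 + 1 + 0 = 15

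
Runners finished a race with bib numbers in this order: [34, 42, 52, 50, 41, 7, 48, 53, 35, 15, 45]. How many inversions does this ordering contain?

There are 29 inversions.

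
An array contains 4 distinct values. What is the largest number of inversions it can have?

A reversed (strictly descending) arrangement makes every pair an inversion, giving C(4, 2) inversions.
C(4, 2) = 4·3/2 = 6

6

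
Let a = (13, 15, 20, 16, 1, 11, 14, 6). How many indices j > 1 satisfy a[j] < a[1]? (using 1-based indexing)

3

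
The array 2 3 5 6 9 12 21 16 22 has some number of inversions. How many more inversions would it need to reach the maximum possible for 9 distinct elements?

35 inversions short

Maximum inversions for 9 distinct elements is C(9, 2) = 9·8/2 = 36.
Current inversions — for each element, count later smaller elements:
2: 0
3: 0
5: 0
6: 0
9: 0
12: 0
21: 1
16: 0
22: 0
Current total: 0 + 0 + 0 + 0 + 0 + 0 + 1 + 0 + 0 = 1
Shortfall: 36 − 1 = 35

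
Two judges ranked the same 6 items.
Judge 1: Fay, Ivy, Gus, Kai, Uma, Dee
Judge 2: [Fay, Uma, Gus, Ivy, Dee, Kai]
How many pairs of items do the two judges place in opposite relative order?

Discordant pairs: 5

Assign each item its position (1..6) in the first ordering, then rewrite the second ordering as that position sequence:
positions: Fay→1, Ivy→2, Gus→3, Kai→4, Uma→5, Dee→6
second ordering as positions: [1, 5, 3, 2, 6, 4]
Discordant pairs = inversions in this position sequence.
1: 0
5: 3, 2, 4 → 3
3: 2 → 1
2: 0
6: 4 → 1
4: 0
Total: 0 + 3 + 1 + 0 + 1 + 0 = 5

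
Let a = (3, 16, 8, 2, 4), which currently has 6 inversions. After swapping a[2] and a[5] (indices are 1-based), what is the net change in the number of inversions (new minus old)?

Positions 2 and 5 hold 16 and 4; after swapping, the array is [3, 4, 8, 2, 16].
Count, for each position, how many later elements it exceeds:
3 → 2 → 1
4 → 2 → 1
8 → 2 → 1
2 → none → 0
16 → none → 0
Sum: 1 + 1 + 1 + 0 + 0 = 3
Change: 3 − 6 = -3

-3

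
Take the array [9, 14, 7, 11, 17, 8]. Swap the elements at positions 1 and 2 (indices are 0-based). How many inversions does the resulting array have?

There are 6 inversions.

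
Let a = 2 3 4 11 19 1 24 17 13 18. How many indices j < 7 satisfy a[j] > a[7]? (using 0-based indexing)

The element at index 7 is 17.
Elements before it: 2, 3, 4, 11, 19, 1, 24
Those larger than 17: 19, 24

2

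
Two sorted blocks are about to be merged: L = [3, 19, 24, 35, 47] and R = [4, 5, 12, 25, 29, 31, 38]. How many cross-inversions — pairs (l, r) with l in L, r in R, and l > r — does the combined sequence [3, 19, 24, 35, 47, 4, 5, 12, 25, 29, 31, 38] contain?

19

Take each right-half value and tally the left-half values above it:
r = 4: 19, 24, 35, 47 → 4
r = 5: 19, 24, 35, 47 → 4
r = 12: 19, 24, 35, 47 → 4
r = 25: 35, 47 → 2
r = 29: 35, 47 → 2
r = 31: 35, 47 → 2
r = 38: 47 → 1
Cross-inversions: 4 + 4 + 4 + 2 + 2 + 2 + 1 = 19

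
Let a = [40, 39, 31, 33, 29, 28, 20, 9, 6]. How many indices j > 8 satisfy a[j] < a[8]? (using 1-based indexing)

1 such element

The element at index 8 is 9.
Elements after it: 6
Those smaller than 9: 6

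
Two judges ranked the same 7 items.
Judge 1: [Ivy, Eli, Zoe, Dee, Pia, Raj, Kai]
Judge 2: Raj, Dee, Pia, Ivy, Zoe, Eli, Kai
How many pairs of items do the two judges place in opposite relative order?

12

Assign each item its position (1..7) in the first ordering, then rewrite the second ordering as that position sequence:
positions: Ivy→1, Eli→2, Zoe→3, Dee→4, Pia→5, Raj→6, Kai→7
second ordering as positions: [6, 4, 5, 1, 3, 2, 7]
Discordant pairs = inversions in this position sequence.
6: 4, 5, 1, 3, 2 → 5
4: 1, 3, 2 → 3
5: 1, 3, 2 → 3
1: 0
3: 2 → 1
2: 0
7: 0
Total: 5 + 3 + 3 + 0 + 1 + 0 + 0 = 12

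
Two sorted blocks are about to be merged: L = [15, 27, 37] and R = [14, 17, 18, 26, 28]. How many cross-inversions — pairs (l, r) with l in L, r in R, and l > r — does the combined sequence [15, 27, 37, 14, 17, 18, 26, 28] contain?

Take each right-half value and tally the left-half values above it:
r = 14: 15, 27, 37 → 3
r = 17: 27, 37 → 2
r = 18: 27, 37 → 2
r = 26: 27, 37 → 2
r = 28: 37 → 1
Cross-inversions: 3 + 2 + 2 + 2 + 1 = 10

10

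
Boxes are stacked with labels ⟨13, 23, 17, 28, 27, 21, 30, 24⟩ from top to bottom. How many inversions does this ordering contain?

8

For each element, count later entries that are smaller:
13: 0
23: 2
17: 0
28: 3
27: 2
21: 0
30: 1
24: 0
Sum: 0 + 2 + 0 + 3 + 2 + 0 + 1 + 0 = 8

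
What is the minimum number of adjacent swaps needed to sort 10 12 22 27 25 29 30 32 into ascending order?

There is 1 swap.

Each adjacent swap fixes exactly one inversion, so the minimum swap count equals the number of inversions.
Count inversions — for each element, later elements that are smaller:
10: none → 0
12: none → 0
22: none → 0
27: 25 → 1
25: none → 0
29: none → 0
30: none → 0
32: none → 0
Total inversions: 0 + 0 + 0 + 1 + 0 + 0 + 0 + 0 = 1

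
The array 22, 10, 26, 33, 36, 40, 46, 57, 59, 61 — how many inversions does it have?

1

For each element, count later entries that are smaller:
22 → 10 → 1
10 → none → 0
26 → none → 0
33 → none → 0
36 → none → 0
40 → none → 0
46 → none → 0
57 → none → 0
59 → none → 0
61 → none → 0
Sum: 1 + 0 + 0 + 0 + 0 + 0 + 0 + 0 + 0 + 0 = 1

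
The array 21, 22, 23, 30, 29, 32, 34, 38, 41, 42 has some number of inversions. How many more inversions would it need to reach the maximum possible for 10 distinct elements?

44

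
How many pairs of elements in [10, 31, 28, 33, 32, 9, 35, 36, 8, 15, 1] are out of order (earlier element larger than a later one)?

Out-of-order pairs: 31

Count, for each position, how many later elements it exceeds:
10 → 9, 8, 1 → 3
31 → 28, 9, 8, 15, 1 → 5
28 → 9, 8, 15, 1 → 4
33 → 32, 9, 8, 15, 1 → 5
32 → 9, 8, 15, 1 → 4
9 → 8, 1 → 2
35 → 8, 15, 1 → 3
36 → 8, 15, 1 → 3
8 → 1 → 1
15 → 1 → 1
1 → none → 0
Sum: 3 + 5 + 4 + 5 + 4 + 2 + 3 + 3 + 1 + 1 + 0 = 31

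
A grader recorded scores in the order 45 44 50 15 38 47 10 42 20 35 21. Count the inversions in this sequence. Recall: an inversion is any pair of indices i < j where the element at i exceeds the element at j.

37 out-of-order pairs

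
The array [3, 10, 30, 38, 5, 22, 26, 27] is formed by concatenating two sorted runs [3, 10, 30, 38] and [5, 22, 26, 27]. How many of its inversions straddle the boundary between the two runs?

9

Count, for every r in R, how many entries of L exceed r:
r = 5: 10, 30, 38 → 3
r = 22: 30, 38 → 2
r = 26: 30, 38 → 2
r = 27: 30, 38 → 2
Cross-inversions: 3 + 2 + 2 + 2 = 9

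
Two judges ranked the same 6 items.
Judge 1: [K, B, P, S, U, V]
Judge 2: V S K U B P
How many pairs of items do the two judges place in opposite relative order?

10

Assign each item its position (1..6) in the first ordering, then rewrite the second ordering as that position sequence:
positions: K→1, B→2, P→3, S→4, U→5, V→6
second ordering as positions: [6, 4, 1, 5, 2, 3]
Discordant pairs = inversions in this position sequence.
6: 4, 1, 5, 2, 3 → 5
4: 1, 2, 3 → 3
1: 0
5: 2, 3 → 2
2: 0
3: 0
Total: 5 + 3 + 0 + 2 + 0 + 0 = 10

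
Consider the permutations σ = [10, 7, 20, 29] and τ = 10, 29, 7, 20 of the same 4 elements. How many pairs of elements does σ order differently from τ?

2

Assign each item its position (1..4) in the first ordering, then rewrite the second ordering as that position sequence:
positions: 10→1, 7→2, 20→3, 29→4
second ordering as positions: [1, 4, 2, 3]
Discordant pairs = inversions in this position sequence.
1: 0
4: 2, 3 → 2
2: 0
3: 0
Total: 0 + 2 + 0 + 0 = 2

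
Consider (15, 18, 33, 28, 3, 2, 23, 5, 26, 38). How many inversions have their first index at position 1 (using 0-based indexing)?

The element at index 1 is 18.
Elements after it: 33, 28, 3, 2, 23, 5, 26, 38
Those smaller than 18: 3, 2, 5

3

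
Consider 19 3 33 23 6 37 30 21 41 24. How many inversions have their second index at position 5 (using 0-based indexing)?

0

The element at index 5 is 37.
Elements before it: 19, 3, 33, 23, 6
None of them are larger than 37.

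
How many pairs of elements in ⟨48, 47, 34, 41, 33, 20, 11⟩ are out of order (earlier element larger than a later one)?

For each element, count later entries that are smaller:
48 → 47, 34, 41, 33, 20, 11 → 6
47 → 34, 41, 33, 20, 11 → 5
34 → 33, 20, 11 → 3
41 → 33, 20, 11 → 3
33 → 20, 11 → 2
20 → 11 → 1
11 → none → 0
Sum: 6 + 5 + 3 + 3 + 2 + 1 + 0 = 20

20 inversions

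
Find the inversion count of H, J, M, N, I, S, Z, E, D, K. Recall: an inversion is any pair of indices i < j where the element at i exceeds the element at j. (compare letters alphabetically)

Inversions: 22

Count, for each position, how many later elements it exceeds:
H → E, D → 2
J → I, E, D → 3
M → I, E, D, K → 4
N → I, E, D, K → 4
I → E, D → 2
S → E, D, K → 3
Z → E, D, K → 3
E → D → 1
D → none → 0
K → none → 0
Sum: 2 + 3 + 4 + 4 + 2 + 3 + 3 + 1 + 0 + 0 = 22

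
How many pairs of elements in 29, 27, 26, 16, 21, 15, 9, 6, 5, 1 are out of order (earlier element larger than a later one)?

There are 44 out-of-order pairs.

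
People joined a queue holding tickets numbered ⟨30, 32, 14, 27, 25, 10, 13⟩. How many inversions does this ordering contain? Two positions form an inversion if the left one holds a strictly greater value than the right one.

Count, for each position, how many later elements it exceeds:
30: 5
32: 5
14: 2
27: 3
25: 2
10: 0
13: 0
Sum: 5 + 5 + 2 + 3 + 2 + 0 + 0 = 17

17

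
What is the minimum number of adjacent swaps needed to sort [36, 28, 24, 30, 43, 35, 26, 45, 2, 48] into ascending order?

There are 19 adjacent swaps.

The minimum number of adjacent swaps to sort an array equals its inversion count, since every such swap removes exactly one inversion.
Count inversions — for each element, later elements that are smaller:
36: 28, 24, 30, 35, 26, 2 → 6
28: 24, 26, 2 → 3
24: 2 → 1
30: 26, 2 → 2
43: 35, 26, 2 → 3
35: 26, 2 → 2
26: 2 → 1
45: 2 → 1
2: none → 0
48: none → 0
Total inversions: 6 + 3 + 1 + 2 + 3 + 2 + 1 + 1 + 0 + 0 = 19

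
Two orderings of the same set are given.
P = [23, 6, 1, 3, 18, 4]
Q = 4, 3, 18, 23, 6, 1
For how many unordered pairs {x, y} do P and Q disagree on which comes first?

11 disagreeing pairs

Assign each item its position (1..6) in the first ordering, then rewrite the second ordering as that position sequence:
positions: 23→1, 6→2, 1→3, 3→4, 18→5, 4→6
second ordering as positions: [6, 4, 5, 1, 2, 3]
Discordant pairs = inversions in this position sequence.
6: 4, 5, 1, 2, 3 → 5
4: 1, 2, 3 → 3
5: 1, 2, 3 → 3
1: 0
2: 0
3: 0
Total: 5 + 3 + 3 + 0 + 0 + 0 = 11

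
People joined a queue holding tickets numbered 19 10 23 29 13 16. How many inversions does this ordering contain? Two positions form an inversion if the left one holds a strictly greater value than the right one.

Out-of-order pairs: 7

Listing every pair i<j with a[i]>a[j] (using 1-based positions):
(1,2): 19 > 10
(1,5): 19 > 13
(1,6): 19 > 16
(3,5): 23 > 13
(3,6): 23 > 16
(4,5): 29 > 13
(4,6): 29 > 16
That's 7 pairs.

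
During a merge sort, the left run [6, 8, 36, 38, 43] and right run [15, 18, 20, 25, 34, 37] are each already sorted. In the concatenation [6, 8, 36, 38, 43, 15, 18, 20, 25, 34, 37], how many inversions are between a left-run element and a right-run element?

17

For each element r of the right run, count left-run elements greater than r:
r = 15: 36, 38, 43 → 3
r = 18: 36, 38, 43 → 3
r = 20: 36, 38, 43 → 3
r = 25: 36, 38, 43 → 3
r = 34: 36, 38, 43 → 3
r = 37: 38, 43 → 2
Cross-inversions: 3 + 3 + 3 + 3 + 3 + 2 = 17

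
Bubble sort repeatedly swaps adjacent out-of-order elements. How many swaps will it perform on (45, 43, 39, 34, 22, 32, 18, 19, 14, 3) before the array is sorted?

43

Minimum adjacent swaps = number of inversions (each swap of adjacent out-of-order elements removes one inversion and no swap can remove more).
Count inversions — for each element, later elements that are smaller:
45: 43, 39, 34, 22, 32, 18, 19, 14, 3 → 9
43: 39, 34, 22, 32, 18, 19, 14, 3 → 8
39: 34, 22, 32, 18, 19, 14, 3 → 7
34: 22, 32, 18, 19, 14, 3 → 6
22: 18, 19, 14, 3 → 4
32: 18, 19, 14, 3 → 4
18: 14, 3 → 2
19: 14, 3 → 2
14: 3 → 1
3: none → 0
Total inversions: 9 + 8 + 7 + 6 + 4 + 4 + 2 + 2 + 1 + 0 = 43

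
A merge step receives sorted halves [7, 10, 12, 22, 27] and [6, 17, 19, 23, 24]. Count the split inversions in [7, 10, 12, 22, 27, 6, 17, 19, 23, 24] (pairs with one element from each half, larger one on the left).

11

Take each right-half value and tally the left-half values above it:
r = 6: 7, 10, 12, 22, 27 → 5
r = 17: 22, 27 → 2
r = 19: 22, 27 → 2
r = 23: 27 → 1
r = 24: 27 → 1
Cross-inversions: 5 + 2 + 2 + 1 + 1 = 11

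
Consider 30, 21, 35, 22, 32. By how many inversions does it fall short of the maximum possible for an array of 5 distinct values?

Maximum inversions for 5 distinct elements is C(5, 2) = 5·4/2 = 10.
Current inversions — for each element, count later smaller elements:
30: 2
21: 0
35: 2
22: 0
32: 0
Current total: 2 + 0 + 2 + 0 + 0 = 4
Shortfall: 10 − 4 = 6

6 inversions short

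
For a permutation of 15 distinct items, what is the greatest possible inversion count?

105

The maximum occurs when the array is in strictly decreasing order: every one of the C(15, 2) pairs is inverted.
C(15, 2) = 15·14/2 = 105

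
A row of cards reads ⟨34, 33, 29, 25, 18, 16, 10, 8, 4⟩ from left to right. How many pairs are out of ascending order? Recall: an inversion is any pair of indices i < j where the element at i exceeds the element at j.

Sweep left to right; for each value list the smaller values that follow it:
34 → 33, 29, 25, 18, 16, 10, 8, 4 → 8
33 → 29, 25, 18, 16, 10, 8, 4 → 7
29 → 25, 18, 16, 10, 8, 4 → 6
25 → 18, 16, 10, 8, 4 → 5
18 → 16, 10, 8, 4 → 4
16 → 10, 8, 4 → 3
10 → 8, 4 → 2
8 → 4 → 1
4 → none → 0
Sum: 8 + 7 + 6 + 5 + 4 + 3 + 2 + 1 + 0 = 36

36 inversions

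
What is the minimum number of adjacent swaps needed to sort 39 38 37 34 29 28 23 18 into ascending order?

There are 28 adjacent swaps.

The minimum number of adjacent swaps to sort an array equals its inversion count, since every such swap removes exactly one inversion.
Count inversions — for each element, later elements that are smaller:
39: 38, 37, 34, 29, 28, 23, 18 → 7
38: 37, 34, 29, 28, 23, 18 → 6
37: 34, 29, 28, 23, 18 → 5
34: 29, 28, 23, 18 → 4
29: 28, 23, 18 → 3
28: 23, 18 → 2
23: 18 → 1
18: none → 0
Total inversions: 7 + 6 + 5 + 4 + 3 + 2 + 1 + 0 = 28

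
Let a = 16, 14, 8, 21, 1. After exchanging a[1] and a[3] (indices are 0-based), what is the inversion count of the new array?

Positions 1 and 3 hold 14 and 21; after swapping, the array is [16, 21, 8, 14, 1].
Sweep left to right; for each value list the smaller values that follow it:
16: 3
21: 3
8: 1
14: 1
1: 0
Sum: 3 + 3 + 1 + 1 + 0 = 8

8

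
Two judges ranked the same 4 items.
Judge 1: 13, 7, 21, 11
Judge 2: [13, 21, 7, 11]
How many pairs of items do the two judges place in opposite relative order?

1 discordant pair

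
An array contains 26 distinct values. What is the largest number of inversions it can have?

325

The maximum occurs when the array is in strictly decreasing order: every one of the C(26, 2) pairs is inverted.
C(26, 2) = 26·25/2 = 325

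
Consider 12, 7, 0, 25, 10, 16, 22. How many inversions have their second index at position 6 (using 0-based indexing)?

1

The element at index 6 is 22.
Elements before it: 12, 7, 0, 25, 10, 16
Those larger than 22: 25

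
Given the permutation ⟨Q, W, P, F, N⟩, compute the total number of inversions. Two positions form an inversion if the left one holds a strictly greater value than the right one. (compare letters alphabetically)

Out-of-order pairs: 8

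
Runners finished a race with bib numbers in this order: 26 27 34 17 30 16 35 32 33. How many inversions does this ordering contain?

13 out-of-order pairs

For each element, count later entries that are smaller:
26 → 17, 16 → 2
27 → 17, 16 → 2
34 → 17, 30, 16, 32, 33 → 5
17 → 16 → 1
30 → 16 → 1
16 → none → 0
35 → 32, 33 → 2
32 → none → 0
33 → none → 0
Sum: 2 + 2 + 5 + 1 + 1 + 0 + 2 + 0 + 0 = 13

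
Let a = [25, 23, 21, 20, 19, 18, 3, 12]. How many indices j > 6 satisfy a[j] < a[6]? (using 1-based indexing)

The element at index 6 is 18.
Elements after it: 3, 12
Those smaller than 18: 3, 12

2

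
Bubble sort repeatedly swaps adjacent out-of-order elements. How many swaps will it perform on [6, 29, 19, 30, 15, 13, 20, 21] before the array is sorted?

Adjacent swaps: 12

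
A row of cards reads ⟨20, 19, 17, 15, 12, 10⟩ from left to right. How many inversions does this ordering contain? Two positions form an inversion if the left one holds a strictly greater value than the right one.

Element-by-element contributions:
20: 5
19: 4
17: 3
15: 2
12: 1
10: 0
Sum: 5 + 4 + 3 + 2 + 1 + 0 = 15

15 out-of-order pairs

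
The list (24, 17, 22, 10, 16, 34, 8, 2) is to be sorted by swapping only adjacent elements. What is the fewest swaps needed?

Minimum adjacent swaps = number of inversions (each swap of adjacent out-of-order elements removes one inversion and no swap can remove more).
Count inversions — for each element, later elements that are smaller:
24: 17, 22, 10, 16, 8, 2 → 6
17: 10, 16, 8, 2 → 4
22: 10, 16, 8, 2 → 4
10: 8, 2 → 2
16: 8, 2 → 2
34: 8, 2 → 2
8: 2 → 1
2: none → 0
Total inversions: 6 + 4 + 4 + 2 + 2 + 2 + 1 + 0 = 21

There are 21 adjacent swaps.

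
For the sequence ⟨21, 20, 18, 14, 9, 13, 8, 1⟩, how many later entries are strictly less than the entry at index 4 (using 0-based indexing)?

The element at index 4 is 9.
Elements after it: 13, 8, 1
Those smaller than 9: 8, 1

2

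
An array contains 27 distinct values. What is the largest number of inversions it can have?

351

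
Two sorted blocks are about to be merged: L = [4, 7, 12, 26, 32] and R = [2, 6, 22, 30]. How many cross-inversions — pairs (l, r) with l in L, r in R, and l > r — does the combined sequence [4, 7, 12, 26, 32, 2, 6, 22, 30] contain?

There are 12 cross-inversions.

Take each right-half value and tally the left-half values above it:
r = 2: 4, 7, 12, 26, 32 → 5
r = 6: 7, 12, 26, 32 → 4
r = 22: 26, 32 → 2
r = 30: 32 → 1
Cross-inversions: 5 + 4 + 2 + 1 = 12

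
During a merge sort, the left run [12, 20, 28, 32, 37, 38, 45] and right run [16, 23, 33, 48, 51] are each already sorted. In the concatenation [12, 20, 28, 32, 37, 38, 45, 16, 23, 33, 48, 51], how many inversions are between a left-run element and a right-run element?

14 cross-inversions

For each element r of the right run, count left-run elements greater than r:
r = 16: 20, 28, 32, 37, 38, 45 → 6
r = 23: 28, 32, 37, 38, 45 → 5
r = 33: 37, 38, 45 → 3
r = 48: none → 0
r = 51: none → 0
Cross-inversions: 6 + 5 + 3 + 0 + 0 = 14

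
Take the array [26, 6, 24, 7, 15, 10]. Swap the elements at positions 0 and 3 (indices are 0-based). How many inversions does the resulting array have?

Positions 0 and 3 hold 26 and 7; after swapping, the array is [7, 6, 24, 26, 15, 10].
For each element, count later entries that are smaller:
7: 1
6: 0
24: 2
26: 2
15: 1
10: 0
Sum: 1 + 0 + 2 + 2 + 1 + 0 = 6

6 inversions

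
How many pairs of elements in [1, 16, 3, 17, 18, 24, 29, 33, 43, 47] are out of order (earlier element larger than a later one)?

For each element, count later entries that are smaller:
1: 0
16: 1
3: 0
17: 0
18: 0
24: 0
29: 0
33: 0
43: 0
47: 0
Sum: 0 + 1 + 0 + 0 + 0 + 0 + 0 + 0 + 0 + 0 = 1

1 inversion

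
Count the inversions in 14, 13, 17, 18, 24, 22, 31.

2 inversions

Element-by-element contributions:
14 → 13 → 1
13 → none → 0
17 → none → 0
18 → none → 0
24 → 22 → 1
22 → none → 0
31 → none → 0
Sum: 1 + 0 + 0 + 0 + 1 + 0 + 0 = 2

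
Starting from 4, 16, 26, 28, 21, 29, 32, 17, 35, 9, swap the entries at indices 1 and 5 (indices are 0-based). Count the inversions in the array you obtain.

22 inversions

Positions 1 and 5 hold 16 and 29; after swapping, the array is [4, 29, 26, 28, 21, 16, 32, 17, 35, 9].
Element-by-element contributions:
4: 0
29: 6
26: 4
28: 4
21: 3
16: 1
32: 2
17: 1
35: 1
9: 0
Sum: 0 + 6 + 4 + 4 + 3 + 1 + 2 + 1 + 1 + 0 = 22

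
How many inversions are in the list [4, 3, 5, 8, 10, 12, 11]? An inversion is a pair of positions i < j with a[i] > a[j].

2 inversions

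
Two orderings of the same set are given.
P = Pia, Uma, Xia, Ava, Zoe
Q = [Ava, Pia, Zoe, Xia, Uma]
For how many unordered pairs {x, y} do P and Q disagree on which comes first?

There are 6 disagreeing pairs.

Assign each item its position (1..5) in the first ordering, then rewrite the second ordering as that position sequence:
positions: Pia→1, Uma→2, Xia→3, Ava→4, Zoe→5
second ordering as positions: [4, 1, 5, 3, 2]
Discordant pairs = inversions in this position sequence.
4: 1, 3, 2 → 3
1: 0
5: 3, 2 → 2
3: 2 → 1
2: 0
Total: 3 + 0 + 2 + 1 + 0 = 6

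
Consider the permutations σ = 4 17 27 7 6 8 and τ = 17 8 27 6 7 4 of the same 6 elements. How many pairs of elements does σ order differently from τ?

Assign each item its position (1..6) in the first ordering, then rewrite the second ordering as that position sequence:
positions: 4→1, 17→2, 27→3, 7→4, 6→5, 8→6
second ordering as positions: [2, 6, 3, 5, 4, 1]
Discordant pairs = inversions in this position sequence.
2: 1 → 1
6: 3, 5, 4, 1 → 4
3: 1 → 1
5: 4, 1 → 2
4: 1 → 1
1: 0
Total: 1 + 4 + 1 + 2 + 1 + 0 = 9

Discordant pairs: 9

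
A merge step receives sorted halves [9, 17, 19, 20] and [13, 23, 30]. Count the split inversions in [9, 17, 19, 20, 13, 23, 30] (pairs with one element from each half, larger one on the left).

3

Take each right-half value and tally the left-half values above it:
r = 13: 17, 19, 20 → 3
r = 23: none → 0
r = 30: none → 0
Cross-inversions: 3 + 0 + 0 = 3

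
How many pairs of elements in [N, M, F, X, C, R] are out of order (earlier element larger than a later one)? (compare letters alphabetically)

Out-of-order index pairs (1-indexed):
(1,2): N > M
(1,3): N > F
(1,5): N > C
(2,3): M > F
(2,5): M > C
(3,5): F > C
(4,5): X > C
(4,6): X > R
That's 8 pairs.

8 inversions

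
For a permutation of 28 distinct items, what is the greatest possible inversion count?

A reversed (strictly descending) arrangement makes every pair an inversion, giving C(28, 2) inversions.
C(28, 2) = 28·27/2 = 378

378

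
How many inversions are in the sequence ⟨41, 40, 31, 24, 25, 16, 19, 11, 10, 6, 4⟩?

53

For each element, count later entries that are smaller:
41 → 40, 31, 24, 25, 16, 19, 11, 10, 6, 4 → 10
40 → 31, 24, 25, 16, 19, 11, 10, 6, 4 → 9
31 → 24, 25, 16, 19, 11, 10, 6, 4 → 8
24 → 16, 19, 11, 10, 6, 4 → 6
25 → 16, 19, 11, 10, 6, 4 → 6
16 → 11, 10, 6, 4 → 4
19 → 11, 10, 6, 4 → 4
11 → 10, 6, 4 → 3
10 → 6, 4 → 2
6 → 4 → 1
4 → none → 0
Sum: 10 + 9 + 8 + 6 + 6 + 4 + 4 + 3 + 2 + 1 + 0 = 53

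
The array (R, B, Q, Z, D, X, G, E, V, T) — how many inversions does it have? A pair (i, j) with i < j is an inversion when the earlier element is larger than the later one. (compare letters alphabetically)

There are 20 inversions.

Element-by-element contributions:
R → B, Q, D, G, E → 5
B → none → 0
Q → D, G, E → 3
Z → D, X, G, E, V, T → 6
D → none → 0
X → G, E, V, T → 4
G → E → 1
E → none → 0
V → T → 1
T → none → 0
Sum: 5 + 0 + 3 + 6 + 0 + 4 + 1 + 0 + 1 + 0 = 20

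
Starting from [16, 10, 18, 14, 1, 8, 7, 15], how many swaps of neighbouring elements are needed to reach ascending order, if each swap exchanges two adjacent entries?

Swaps: 18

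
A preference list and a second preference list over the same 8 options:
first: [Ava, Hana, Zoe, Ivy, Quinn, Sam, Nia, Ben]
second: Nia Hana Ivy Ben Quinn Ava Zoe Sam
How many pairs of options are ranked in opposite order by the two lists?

There are 15 pairs.

Assign each item its position (1..8) in the first ordering, then rewrite the second ordering as that position sequence:
positions: Ava→1, Hana→2, Zoe→3, Ivy→4, Quinn→5, Sam→6, Nia→7, Ben→8
second ordering as positions: [7, 2, 4, 8, 5, 1, 3, 6]
Discordant pairs = inversions in this position sequence.
7: 2, 4, 5, 1, 3, 6 → 6
2: 1 → 1
4: 1, 3 → 2
8: 5, 1, 3, 6 → 4
5: 1, 3 → 2
1: 0
3: 0
6: 0
Total: 6 + 1 + 2 + 4 + 2 + 0 + 0 + 0 = 15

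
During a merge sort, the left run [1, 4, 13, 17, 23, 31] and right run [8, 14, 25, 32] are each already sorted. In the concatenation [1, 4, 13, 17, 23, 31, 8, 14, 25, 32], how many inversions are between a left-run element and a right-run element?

Count, for every r in R, how many entries of L exceed r:
r = 8: 13, 17, 23, 31 → 4
r = 14: 17, 23, 31 → 3
r = 25: 31 → 1
r = 32: none → 0
Cross-inversions: 4 + 3 + 1 + 0 = 8

8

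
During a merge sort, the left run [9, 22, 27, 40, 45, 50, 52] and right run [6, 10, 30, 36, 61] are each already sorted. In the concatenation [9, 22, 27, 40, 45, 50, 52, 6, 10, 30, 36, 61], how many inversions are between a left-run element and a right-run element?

For each element r of the right run, count left-run elements greater than r:
r = 6: 9, 22, 27, 40, 45, 50, 52 → 7
r = 10: 22, 27, 40, 45, 50, 52 → 6
r = 30: 40, 45, 50, 52 → 4
r = 36: 40, 45, 50, 52 → 4
r = 61: none → 0
Cross-inversions: 7 + 6 + 4 + 4 + 0 = 21

Cross-inversions: 21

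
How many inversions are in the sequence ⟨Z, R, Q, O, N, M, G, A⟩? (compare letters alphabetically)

28 inversions

For each element, count later entries that are smaller:
Z: 7
R: 6
Q: 5
O: 4
N: 3
M: 2
G: 1
A: 0
Sum: 7 + 6 + 5 + 4 + 3 + 2 + 1 + 0 = 28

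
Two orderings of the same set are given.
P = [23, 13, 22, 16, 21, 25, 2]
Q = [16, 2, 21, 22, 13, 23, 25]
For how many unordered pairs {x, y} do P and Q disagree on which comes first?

Assign each item its position (1..7) in the first ordering, then rewrite the second ordering as that position sequence:
positions: 23→1, 13→2, 22→3, 16→4, 21→5, 25→6, 2→7
second ordering as positions: [4, 7, 5, 3, 2, 1, 6]
Discordant pairs = inversions in this position sequence.
4: 3, 2, 1 → 3
7: 5, 3, 2, 1, 6 → 5
5: 3, 2, 1 → 3
3: 2, 1 → 2
2: 1 → 1
1: 0
6: 0
Total: 3 + 5 + 3 + 2 + 1 + 0 + 0 = 14

There are 14 disagreeing pairs.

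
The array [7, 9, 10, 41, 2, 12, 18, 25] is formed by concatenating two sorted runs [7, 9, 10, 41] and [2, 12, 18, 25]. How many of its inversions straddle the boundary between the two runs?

Cross-inversions: 7

Take each right-half value and tally the left-half values above it:
r = 2: 7, 9, 10, 41 → 4
r = 12: 41 → 1
r = 18: 41 → 1
r = 25: 41 → 1
Cross-inversions: 4 + 1 + 1 + 1 = 7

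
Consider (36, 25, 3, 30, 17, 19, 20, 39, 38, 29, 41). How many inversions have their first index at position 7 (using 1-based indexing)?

The element at index 7 is 20.
Elements after it: 39, 38, 29, 41
None of them are smaller than 20.

0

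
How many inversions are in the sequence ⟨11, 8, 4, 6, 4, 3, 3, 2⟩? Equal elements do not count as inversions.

Count, for each position, how many later elements it exceeds:
11: 7
8: 6
4: 3
6: 4
4: 3
3: 1
3: 1
2: 0
Sum: 7 + 6 + 3 + 4 + 3 + 1 + 1 + 0 = 25

Inversions: 25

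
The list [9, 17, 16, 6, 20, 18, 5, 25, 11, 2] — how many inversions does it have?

Element-by-element contributions:
9 → 6, 5, 2 → 3
17 → 16, 6, 5, 11, 2 → 5
16 → 6, 5, 11, 2 → 4
6 → 5, 2 → 2
20 → 18, 5, 11, 2 → 4
18 → 5, 11, 2 → 3
5 → 2 → 1
25 → 11, 2 → 2
11 → 2 → 1
2 → none → 0
Sum: 3 + 5 + 4 + 2 + 4 + 3 + 1 + 2 + 1 + 0 = 25

Inversions: 25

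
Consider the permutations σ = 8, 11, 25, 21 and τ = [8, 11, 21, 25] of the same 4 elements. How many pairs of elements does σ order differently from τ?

1 discordant pair

Assign each item its position (1..4) in the first ordering, then rewrite the second ordering as that position sequence:
positions: 8→1, 11→2, 25→3, 21→4
second ordering as positions: [1, 2, 4, 3]
Discordant pairs = inversions in this position sequence.
1: 0
2: 0
4: 3 → 1
3: 0
Total: 0 + 0 + 1 + 0 = 1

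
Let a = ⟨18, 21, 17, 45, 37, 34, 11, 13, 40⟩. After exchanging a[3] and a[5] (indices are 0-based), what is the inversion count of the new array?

There are 15 inversions.

Positions 3 and 5 hold 45 and 34; after swapping, the array is [18, 21, 17, 34, 37, 45, 11, 13, 40].
For each element, count later entries that are smaller:
18 → 17, 11, 13 → 3
21 → 17, 11, 13 → 3
17 → 11, 13 → 2
34 → 11, 13 → 2
37 → 11, 13 → 2
45 → 11, 13, 40 → 3
11 → none → 0
13 → none → 0
40 → none → 0
Sum: 3 + 3 + 2 + 2 + 2 + 3 + 0 + 0 + 0 = 15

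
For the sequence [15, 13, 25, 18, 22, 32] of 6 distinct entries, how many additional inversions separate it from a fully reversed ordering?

12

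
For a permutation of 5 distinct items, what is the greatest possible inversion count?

There are 10 inversions.

A reversed (strictly descending) arrangement makes every pair an inversion, giving C(5, 2) inversions.
C(5, 2) = 5·4/2 = 10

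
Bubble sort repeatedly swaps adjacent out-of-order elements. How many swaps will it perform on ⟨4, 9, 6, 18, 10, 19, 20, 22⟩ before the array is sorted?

Adjacent swaps: 2

Minimum adjacent swaps = number of inversions (each swap of adjacent out-of-order elements removes one inversion and no swap can remove more).
Count inversions — for each element, later elements that are smaller:
4: none → 0
9: 6 → 1
6: none → 0
18: 10 → 1
10: none → 0
19: none → 0
20: none → 0
22: none → 0
Total inversions: 0 + 1 + 0 + 1 + 0 + 0 + 0 + 0 = 2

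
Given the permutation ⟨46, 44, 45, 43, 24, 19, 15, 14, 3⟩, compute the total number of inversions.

Out-of-order pairs: 35

Count, for each position, how many later elements it exceeds:
46 → 44, 45, 43, 24, 19, 15, 14, 3 → 8
44 → 43, 24, 19, 15, 14, 3 → 6
45 → 43, 24, 19, 15, 14, 3 → 6
43 → 24, 19, 15, 14, 3 → 5
24 → 19, 15, 14, 3 → 4
19 → 15, 14, 3 → 3
15 → 14, 3 → 2
14 → 3 → 1
3 → none → 0
Sum: 8 + 6 + 6 + 5 + 4 + 3 + 2 + 1 + 0 = 35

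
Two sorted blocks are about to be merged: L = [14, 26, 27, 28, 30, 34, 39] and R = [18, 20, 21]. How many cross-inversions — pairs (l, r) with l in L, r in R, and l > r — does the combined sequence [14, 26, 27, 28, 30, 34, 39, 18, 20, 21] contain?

Split inversions: 18

For each element r of the right run, count left-run elements greater than r:
r = 18: 26, 27, 28, 30, 34, 39 → 6
r = 20: 26, 27, 28, 30, 34, 39 → 6
r = 21: 26, 27, 28, 30, 34, 39 → 6
Cross-inversions: 6 + 6 + 6 = 18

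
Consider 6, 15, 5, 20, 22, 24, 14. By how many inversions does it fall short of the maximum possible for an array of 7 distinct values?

Maximum inversions for 7 distinct elements is C(7, 2) = 7·6/2 = 21.
Current inversions — for each element, count later smaller elements:
6: 1
15: 2
5: 0
20: 1
22: 1
24: 1
14: 0
Current total: 1 + 2 + 0 + 1 + 1 + 1 + 0 = 6
Shortfall: 21 − 6 = 15

15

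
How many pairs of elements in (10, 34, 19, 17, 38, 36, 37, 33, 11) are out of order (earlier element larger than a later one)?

16 out-of-order pairs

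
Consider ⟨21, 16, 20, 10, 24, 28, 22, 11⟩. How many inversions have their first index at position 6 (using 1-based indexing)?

2 such elements

The element at index 6 is 28.
Elements after it: 22, 11
Those smaller than 28: 22, 11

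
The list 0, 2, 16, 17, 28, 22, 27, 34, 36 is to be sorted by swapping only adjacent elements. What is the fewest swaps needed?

Swaps: 2

The minimum number of adjacent swaps to sort an array equals its inversion count, since every such swap removes exactly one inversion.
Count inversions — for each element, later elements that are smaller:
0: none → 0
2: none → 0
16: none → 0
17: none → 0
28: 22, 27 → 2
22: none → 0
27: none → 0
34: none → 0
36: none → 0
Total inversions: 0 + 0 + 0 + 0 + 2 + 0 + 0 + 0 + 0 = 2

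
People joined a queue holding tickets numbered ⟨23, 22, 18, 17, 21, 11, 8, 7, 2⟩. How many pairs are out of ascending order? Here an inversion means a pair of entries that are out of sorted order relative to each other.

34 inversions

Count, for each position, how many later elements it exceeds:
23: 8
22: 7
18: 5
17: 4
21: 4
11: 3
8: 2
7: 1
2: 0
Sum: 8 + 7 + 5 + 4 + 4 + 3 + 2 + 1 + 0 = 34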